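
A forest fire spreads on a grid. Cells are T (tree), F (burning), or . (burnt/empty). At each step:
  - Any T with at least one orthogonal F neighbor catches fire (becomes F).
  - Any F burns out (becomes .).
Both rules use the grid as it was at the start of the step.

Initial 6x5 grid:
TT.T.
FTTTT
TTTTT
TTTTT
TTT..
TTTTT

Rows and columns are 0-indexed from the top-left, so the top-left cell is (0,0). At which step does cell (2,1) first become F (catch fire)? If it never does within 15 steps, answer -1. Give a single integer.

Step 1: cell (2,1)='T' (+3 fires, +1 burnt)
Step 2: cell (2,1)='F' (+4 fires, +3 burnt)
  -> target ignites at step 2
Step 3: cell (2,1)='.' (+4 fires, +4 burnt)
Step 4: cell (2,1)='.' (+6 fires, +4 burnt)
Step 5: cell (2,1)='.' (+4 fires, +6 burnt)
Step 6: cell (2,1)='.' (+2 fires, +4 burnt)
Step 7: cell (2,1)='.' (+1 fires, +2 burnt)
Step 8: cell (2,1)='.' (+1 fires, +1 burnt)
Step 9: cell (2,1)='.' (+0 fires, +1 burnt)
  fire out at step 9

2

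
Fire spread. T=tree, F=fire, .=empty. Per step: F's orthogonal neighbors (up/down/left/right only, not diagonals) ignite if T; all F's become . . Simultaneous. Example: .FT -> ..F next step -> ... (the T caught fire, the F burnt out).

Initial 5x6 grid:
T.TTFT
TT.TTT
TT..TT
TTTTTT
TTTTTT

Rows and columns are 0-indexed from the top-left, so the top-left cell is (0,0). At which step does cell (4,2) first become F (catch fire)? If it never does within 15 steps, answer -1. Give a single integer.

Step 1: cell (4,2)='T' (+3 fires, +1 burnt)
Step 2: cell (4,2)='T' (+4 fires, +3 burnt)
Step 3: cell (4,2)='T' (+2 fires, +4 burnt)
Step 4: cell (4,2)='T' (+3 fires, +2 burnt)
Step 5: cell (4,2)='T' (+3 fires, +3 burnt)
Step 6: cell (4,2)='F' (+2 fires, +3 burnt)
  -> target ignites at step 6
Step 7: cell (4,2)='.' (+3 fires, +2 burnt)
Step 8: cell (4,2)='.' (+3 fires, +3 burnt)
Step 9: cell (4,2)='.' (+1 fires, +3 burnt)
Step 10: cell (4,2)='.' (+1 fires, +1 burnt)
Step 11: cell (4,2)='.' (+0 fires, +1 burnt)
  fire out at step 11

6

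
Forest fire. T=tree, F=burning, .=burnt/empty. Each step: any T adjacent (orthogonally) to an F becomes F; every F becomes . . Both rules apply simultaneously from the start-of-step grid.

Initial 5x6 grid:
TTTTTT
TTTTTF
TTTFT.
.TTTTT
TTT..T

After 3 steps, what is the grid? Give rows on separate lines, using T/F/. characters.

Step 1: 6 trees catch fire, 2 burn out
  TTTTTF
  TTTFF.
  TTF.F.
  .TTFTT
  TTT..T
Step 2: 6 trees catch fire, 6 burn out
  TTTFF.
  TTF...
  TF....
  .TF.FT
  TTT..T
Step 3: 6 trees catch fire, 6 burn out
  TTF...
  TF....
  F.....
  .F...F
  TTF..T

TTF...
TF....
F.....
.F...F
TTF..T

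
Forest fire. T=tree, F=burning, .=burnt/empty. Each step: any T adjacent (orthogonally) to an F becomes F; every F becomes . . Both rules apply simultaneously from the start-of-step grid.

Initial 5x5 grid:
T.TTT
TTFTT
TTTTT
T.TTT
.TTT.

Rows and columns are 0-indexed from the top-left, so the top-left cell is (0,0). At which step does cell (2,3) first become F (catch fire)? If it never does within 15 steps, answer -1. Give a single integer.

Step 1: cell (2,3)='T' (+4 fires, +1 burnt)
Step 2: cell (2,3)='F' (+6 fires, +4 burnt)
  -> target ignites at step 2
Step 3: cell (2,3)='.' (+6 fires, +6 burnt)
Step 4: cell (2,3)='.' (+4 fires, +6 burnt)
Step 5: cell (2,3)='.' (+0 fires, +4 burnt)
  fire out at step 5

2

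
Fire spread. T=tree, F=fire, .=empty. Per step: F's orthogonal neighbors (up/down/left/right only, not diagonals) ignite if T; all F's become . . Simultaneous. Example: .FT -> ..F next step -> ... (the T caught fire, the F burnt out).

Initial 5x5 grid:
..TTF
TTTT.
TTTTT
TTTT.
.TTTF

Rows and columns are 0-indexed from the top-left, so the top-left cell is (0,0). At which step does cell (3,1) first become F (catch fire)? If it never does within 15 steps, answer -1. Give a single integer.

Step 1: cell (3,1)='T' (+2 fires, +2 burnt)
Step 2: cell (3,1)='T' (+4 fires, +2 burnt)
Step 3: cell (3,1)='T' (+4 fires, +4 burnt)
Step 4: cell (3,1)='F' (+4 fires, +4 burnt)
  -> target ignites at step 4
Step 5: cell (3,1)='.' (+3 fires, +4 burnt)
Step 6: cell (3,1)='.' (+1 fires, +3 burnt)
Step 7: cell (3,1)='.' (+0 fires, +1 burnt)
  fire out at step 7

4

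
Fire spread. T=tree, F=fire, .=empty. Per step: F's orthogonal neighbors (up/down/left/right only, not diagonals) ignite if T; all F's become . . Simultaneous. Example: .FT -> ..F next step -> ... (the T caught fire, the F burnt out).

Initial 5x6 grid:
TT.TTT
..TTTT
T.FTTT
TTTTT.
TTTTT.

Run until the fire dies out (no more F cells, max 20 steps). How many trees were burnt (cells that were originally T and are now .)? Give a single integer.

Step 1: +3 fires, +1 burnt (F count now 3)
Step 2: +5 fires, +3 burnt (F count now 5)
Step 3: +7 fires, +5 burnt (F count now 7)
Step 4: +5 fires, +7 burnt (F count now 5)
Step 5: +1 fires, +5 burnt (F count now 1)
Step 6: +0 fires, +1 burnt (F count now 0)
Fire out after step 6
Initially T: 23, now '.': 28
Total burnt (originally-T cells now '.'): 21

Answer: 21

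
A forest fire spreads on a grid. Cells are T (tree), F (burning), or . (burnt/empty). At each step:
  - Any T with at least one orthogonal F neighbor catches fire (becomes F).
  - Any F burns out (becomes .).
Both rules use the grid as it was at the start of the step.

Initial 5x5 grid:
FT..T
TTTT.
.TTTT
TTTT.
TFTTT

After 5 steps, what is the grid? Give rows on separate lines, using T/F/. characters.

Step 1: 5 trees catch fire, 2 burn out
  .F..T
  FTTT.
  .TTTT
  TFTT.
  F.FTT
Step 2: 5 trees catch fire, 5 burn out
  ....T
  .FTT.
  .FTTT
  F.FT.
  ...FT
Step 3: 4 trees catch fire, 5 burn out
  ....T
  ..FT.
  ..FTT
  ...F.
  ....F
Step 4: 2 trees catch fire, 4 burn out
  ....T
  ...F.
  ...FT
  .....
  .....
Step 5: 1 trees catch fire, 2 burn out
  ....T
  .....
  ....F
  .....
  .....

....T
.....
....F
.....
.....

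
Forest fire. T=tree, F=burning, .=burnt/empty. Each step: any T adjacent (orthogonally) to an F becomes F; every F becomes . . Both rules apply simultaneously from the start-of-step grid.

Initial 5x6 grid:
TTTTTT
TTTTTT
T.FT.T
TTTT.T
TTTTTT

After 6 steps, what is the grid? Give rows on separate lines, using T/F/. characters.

Step 1: 3 trees catch fire, 1 burn out
  TTTTTT
  TTFTTT
  T..F.T
  TTFT.T
  TTTTTT
Step 2: 6 trees catch fire, 3 burn out
  TTFTTT
  TF.FTT
  T....T
  TF.F.T
  TTFTTT
Step 3: 7 trees catch fire, 6 burn out
  TF.FTT
  F...FT
  T....T
  F....T
  TF.FTT
Step 4: 6 trees catch fire, 7 burn out
  F...FT
  .....F
  F....T
  .....T
  F...FT
Step 5: 3 trees catch fire, 6 burn out
  .....F
  ......
  .....F
  .....T
  .....F
Step 6: 1 trees catch fire, 3 burn out
  ......
  ......
  ......
  .....F
  ......

......
......
......
.....F
......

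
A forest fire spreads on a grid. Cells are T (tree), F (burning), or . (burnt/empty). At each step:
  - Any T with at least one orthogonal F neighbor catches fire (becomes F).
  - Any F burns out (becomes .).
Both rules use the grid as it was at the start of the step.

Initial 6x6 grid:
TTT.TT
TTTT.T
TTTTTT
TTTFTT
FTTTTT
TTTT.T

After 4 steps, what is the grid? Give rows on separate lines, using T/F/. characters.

Step 1: 7 trees catch fire, 2 burn out
  TTT.TT
  TTTT.T
  TTTFTT
  FTF.FT
  .FTFTT
  FTTT.T
Step 2: 10 trees catch fire, 7 burn out
  TTT.TT
  TTTF.T
  FTF.FT
  .F...F
  ..F.FT
  .FTF.T
Step 3: 6 trees catch fire, 10 burn out
  TTT.TT
  FTF..T
  .F...F
  ......
  .....F
  ..F..T
Step 4: 5 trees catch fire, 6 burn out
  FTF.TT
  .F...F
  ......
  ......
  ......
  .....F

FTF.TT
.F...F
......
......
......
.....F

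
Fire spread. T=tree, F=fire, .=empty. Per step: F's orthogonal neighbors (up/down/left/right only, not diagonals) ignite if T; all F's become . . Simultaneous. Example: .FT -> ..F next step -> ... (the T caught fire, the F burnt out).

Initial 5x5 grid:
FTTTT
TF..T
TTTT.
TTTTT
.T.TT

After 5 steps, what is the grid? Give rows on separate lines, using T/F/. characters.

Step 1: 3 trees catch fire, 2 burn out
  .FTTT
  F...T
  TFTT.
  TTTTT
  .T.TT
Step 2: 4 trees catch fire, 3 burn out
  ..FTT
  ....T
  F.FT.
  TFTTT
  .T.TT
Step 3: 5 trees catch fire, 4 burn out
  ...FT
  ....T
  ...F.
  F.FTT
  .F.TT
Step 4: 2 trees catch fire, 5 burn out
  ....F
  ....T
  .....
  ...FT
  ...TT
Step 5: 3 trees catch fire, 2 burn out
  .....
  ....F
  .....
  ....F
  ...FT

.....
....F
.....
....F
...FT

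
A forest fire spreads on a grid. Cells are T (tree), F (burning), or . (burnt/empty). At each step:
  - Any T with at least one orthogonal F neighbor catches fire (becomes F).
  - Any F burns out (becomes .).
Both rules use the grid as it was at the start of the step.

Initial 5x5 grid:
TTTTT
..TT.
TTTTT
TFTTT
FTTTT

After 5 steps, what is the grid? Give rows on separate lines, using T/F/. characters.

Step 1: 4 trees catch fire, 2 burn out
  TTTTT
  ..TT.
  TFTTT
  F.FTT
  .FTTT
Step 2: 4 trees catch fire, 4 burn out
  TTTTT
  ..TT.
  F.FTT
  ...FT
  ..FTT
Step 3: 4 trees catch fire, 4 burn out
  TTTTT
  ..FT.
  ...FT
  ....F
  ...FT
Step 4: 4 trees catch fire, 4 burn out
  TTFTT
  ...F.
  ....F
  .....
  ....F
Step 5: 2 trees catch fire, 4 burn out
  TF.FT
  .....
  .....
  .....
  .....

TF.FT
.....
.....
.....
.....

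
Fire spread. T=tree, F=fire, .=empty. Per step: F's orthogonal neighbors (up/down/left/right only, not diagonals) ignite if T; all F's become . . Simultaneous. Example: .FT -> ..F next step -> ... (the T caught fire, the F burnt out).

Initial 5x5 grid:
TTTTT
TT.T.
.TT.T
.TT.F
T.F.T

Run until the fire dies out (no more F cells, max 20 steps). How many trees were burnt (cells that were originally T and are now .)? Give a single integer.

Answer: 14

Derivation:
Step 1: +3 fires, +2 burnt (F count now 3)
Step 2: +2 fires, +3 burnt (F count now 2)
Step 3: +1 fires, +2 burnt (F count now 1)
Step 4: +1 fires, +1 burnt (F count now 1)
Step 5: +2 fires, +1 burnt (F count now 2)
Step 6: +2 fires, +2 burnt (F count now 2)
Step 7: +1 fires, +2 burnt (F count now 1)
Step 8: +2 fires, +1 burnt (F count now 2)
Step 9: +0 fires, +2 burnt (F count now 0)
Fire out after step 9
Initially T: 15, now '.': 24
Total burnt (originally-T cells now '.'): 14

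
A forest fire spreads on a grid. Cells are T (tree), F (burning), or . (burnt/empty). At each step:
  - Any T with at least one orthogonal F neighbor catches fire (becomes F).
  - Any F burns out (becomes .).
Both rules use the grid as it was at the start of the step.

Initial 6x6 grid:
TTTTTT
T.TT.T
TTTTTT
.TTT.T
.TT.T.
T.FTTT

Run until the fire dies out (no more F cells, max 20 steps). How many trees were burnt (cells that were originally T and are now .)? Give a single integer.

Answer: 26

Derivation:
Step 1: +2 fires, +1 burnt (F count now 2)
Step 2: +3 fires, +2 burnt (F count now 3)
Step 3: +5 fires, +3 burnt (F count now 5)
Step 4: +3 fires, +5 burnt (F count now 3)
Step 5: +4 fires, +3 burnt (F count now 4)
Step 6: +4 fires, +4 burnt (F count now 4)
Step 7: +4 fires, +4 burnt (F count now 4)
Step 8: +1 fires, +4 burnt (F count now 1)
Step 9: +0 fires, +1 burnt (F count now 0)
Fire out after step 9
Initially T: 27, now '.': 35
Total burnt (originally-T cells now '.'): 26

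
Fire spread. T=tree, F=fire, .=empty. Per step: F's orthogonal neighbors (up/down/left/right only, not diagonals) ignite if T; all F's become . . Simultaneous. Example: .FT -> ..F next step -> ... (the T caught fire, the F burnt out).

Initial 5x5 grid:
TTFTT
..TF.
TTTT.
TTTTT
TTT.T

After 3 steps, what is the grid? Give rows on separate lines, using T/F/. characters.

Step 1: 4 trees catch fire, 2 burn out
  TF.FT
  ..F..
  TTTF.
  TTTTT
  TTT.T
Step 2: 4 trees catch fire, 4 burn out
  F...F
  .....
  TTF..
  TTTFT
  TTT.T
Step 3: 3 trees catch fire, 4 burn out
  .....
  .....
  TF...
  TTF.F
  TTT.T

.....
.....
TF...
TTF.F
TTT.T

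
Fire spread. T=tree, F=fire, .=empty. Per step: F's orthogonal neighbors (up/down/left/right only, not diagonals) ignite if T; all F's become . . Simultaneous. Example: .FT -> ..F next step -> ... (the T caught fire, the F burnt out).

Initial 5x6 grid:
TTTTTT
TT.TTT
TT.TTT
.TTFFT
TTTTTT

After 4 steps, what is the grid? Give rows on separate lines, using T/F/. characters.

Step 1: 6 trees catch fire, 2 burn out
  TTTTTT
  TT.TTT
  TT.FFT
  .TF..F
  TTTFFT
Step 2: 6 trees catch fire, 6 burn out
  TTTTTT
  TT.FFT
  TT...F
  .F....
  TTF..F
Step 3: 5 trees catch fire, 6 burn out
  TTTFFT
  TT...F
  TF....
  ......
  TF....
Step 4: 5 trees catch fire, 5 burn out
  TTF..F
  TF....
  F.....
  ......
  F.....

TTF..F
TF....
F.....
......
F.....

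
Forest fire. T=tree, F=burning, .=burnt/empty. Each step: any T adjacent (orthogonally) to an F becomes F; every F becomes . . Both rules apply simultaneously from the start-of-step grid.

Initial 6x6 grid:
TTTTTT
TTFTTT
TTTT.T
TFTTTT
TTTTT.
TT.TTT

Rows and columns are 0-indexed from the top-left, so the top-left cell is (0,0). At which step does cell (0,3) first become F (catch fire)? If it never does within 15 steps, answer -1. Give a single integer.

Step 1: cell (0,3)='T' (+8 fires, +2 burnt)
Step 2: cell (0,3)='F' (+10 fires, +8 burnt)
  -> target ignites at step 2
Step 3: cell (0,3)='.' (+6 fires, +10 burnt)
Step 4: cell (0,3)='.' (+5 fires, +6 burnt)
Step 5: cell (0,3)='.' (+1 fires, +5 burnt)
Step 6: cell (0,3)='.' (+1 fires, +1 burnt)
Step 7: cell (0,3)='.' (+0 fires, +1 burnt)
  fire out at step 7

2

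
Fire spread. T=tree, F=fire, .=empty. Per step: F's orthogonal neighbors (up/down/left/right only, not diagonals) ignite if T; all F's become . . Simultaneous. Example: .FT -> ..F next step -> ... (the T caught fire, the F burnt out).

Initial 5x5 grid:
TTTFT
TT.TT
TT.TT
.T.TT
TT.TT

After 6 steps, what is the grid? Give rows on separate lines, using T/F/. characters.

Step 1: 3 trees catch fire, 1 burn out
  TTF.F
  TT.FT
  TT.TT
  .T.TT
  TT.TT
Step 2: 3 trees catch fire, 3 burn out
  TF...
  TT..F
  TT.FT
  .T.TT
  TT.TT
Step 3: 4 trees catch fire, 3 burn out
  F....
  TF...
  TT..F
  .T.FT
  TT.TT
Step 4: 4 trees catch fire, 4 burn out
  .....
  F....
  TF...
  .T..F
  TT.FT
Step 5: 3 trees catch fire, 4 burn out
  .....
  .....
  F....
  .F...
  TT..F
Step 6: 1 trees catch fire, 3 burn out
  .....
  .....
  .....
  .....
  TF...

.....
.....
.....
.....
TF...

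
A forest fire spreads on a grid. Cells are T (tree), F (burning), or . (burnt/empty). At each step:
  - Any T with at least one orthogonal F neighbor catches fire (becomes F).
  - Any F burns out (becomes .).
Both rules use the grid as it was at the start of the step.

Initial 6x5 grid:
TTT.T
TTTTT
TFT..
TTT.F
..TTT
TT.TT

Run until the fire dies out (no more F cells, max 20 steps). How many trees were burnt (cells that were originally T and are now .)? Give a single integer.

Answer: 19

Derivation:
Step 1: +5 fires, +2 burnt (F count now 5)
Step 2: +7 fires, +5 burnt (F count now 7)
Step 3: +5 fires, +7 burnt (F count now 5)
Step 4: +1 fires, +5 burnt (F count now 1)
Step 5: +1 fires, +1 burnt (F count now 1)
Step 6: +0 fires, +1 burnt (F count now 0)
Fire out after step 6
Initially T: 21, now '.': 28
Total burnt (originally-T cells now '.'): 19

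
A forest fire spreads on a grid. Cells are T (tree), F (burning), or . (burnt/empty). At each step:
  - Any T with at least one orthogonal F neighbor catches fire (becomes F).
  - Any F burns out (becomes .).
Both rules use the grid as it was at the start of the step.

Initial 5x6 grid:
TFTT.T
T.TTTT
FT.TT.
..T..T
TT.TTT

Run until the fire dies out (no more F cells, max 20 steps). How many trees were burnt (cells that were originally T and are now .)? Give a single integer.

Step 1: +4 fires, +2 burnt (F count now 4)
Step 2: +2 fires, +4 burnt (F count now 2)
Step 3: +1 fires, +2 burnt (F count now 1)
Step 4: +2 fires, +1 burnt (F count now 2)
Step 5: +2 fires, +2 burnt (F count now 2)
Step 6: +1 fires, +2 burnt (F count now 1)
Step 7: +0 fires, +1 burnt (F count now 0)
Fire out after step 7
Initially T: 19, now '.': 23
Total burnt (originally-T cells now '.'): 12

Answer: 12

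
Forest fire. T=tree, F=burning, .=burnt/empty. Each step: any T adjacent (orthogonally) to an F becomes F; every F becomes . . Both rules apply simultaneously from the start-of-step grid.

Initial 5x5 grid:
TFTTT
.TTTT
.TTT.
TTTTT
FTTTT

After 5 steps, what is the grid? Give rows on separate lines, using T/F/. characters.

Step 1: 5 trees catch fire, 2 burn out
  F.FTT
  .FTTT
  .TTT.
  FTTTT
  .FTTT
Step 2: 5 trees catch fire, 5 burn out
  ...FT
  ..FTT
  .FTT.
  .FTTT
  ..FTT
Step 3: 5 trees catch fire, 5 burn out
  ....F
  ...FT
  ..FT.
  ..FTT
  ...FT
Step 4: 4 trees catch fire, 5 burn out
  .....
  ....F
  ...F.
  ...FT
  ....F
Step 5: 1 trees catch fire, 4 burn out
  .....
  .....
  .....
  ....F
  .....

.....
.....
.....
....F
.....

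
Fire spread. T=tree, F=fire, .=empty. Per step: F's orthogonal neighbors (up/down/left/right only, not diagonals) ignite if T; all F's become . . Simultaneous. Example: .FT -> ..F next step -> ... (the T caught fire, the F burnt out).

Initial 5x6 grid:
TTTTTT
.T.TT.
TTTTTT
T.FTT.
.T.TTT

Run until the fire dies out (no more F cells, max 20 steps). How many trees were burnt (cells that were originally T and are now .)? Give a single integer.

Step 1: +2 fires, +1 burnt (F count now 2)
Step 2: +4 fires, +2 burnt (F count now 4)
Step 3: +5 fires, +4 burnt (F count now 5)
Step 4: +6 fires, +5 burnt (F count now 6)
Step 5: +3 fires, +6 burnt (F count now 3)
Step 6: +1 fires, +3 burnt (F count now 1)
Step 7: +0 fires, +1 burnt (F count now 0)
Fire out after step 7
Initially T: 22, now '.': 29
Total burnt (originally-T cells now '.'): 21

Answer: 21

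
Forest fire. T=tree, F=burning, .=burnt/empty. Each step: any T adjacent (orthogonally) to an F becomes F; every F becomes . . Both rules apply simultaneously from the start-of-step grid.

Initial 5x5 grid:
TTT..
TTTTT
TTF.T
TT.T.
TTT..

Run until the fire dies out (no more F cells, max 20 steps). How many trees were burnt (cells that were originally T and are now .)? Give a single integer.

Answer: 16

Derivation:
Step 1: +2 fires, +1 burnt (F count now 2)
Step 2: +5 fires, +2 burnt (F count now 5)
Step 3: +5 fires, +5 burnt (F count now 5)
Step 4: +4 fires, +5 burnt (F count now 4)
Step 5: +0 fires, +4 burnt (F count now 0)
Fire out after step 5
Initially T: 17, now '.': 24
Total burnt (originally-T cells now '.'): 16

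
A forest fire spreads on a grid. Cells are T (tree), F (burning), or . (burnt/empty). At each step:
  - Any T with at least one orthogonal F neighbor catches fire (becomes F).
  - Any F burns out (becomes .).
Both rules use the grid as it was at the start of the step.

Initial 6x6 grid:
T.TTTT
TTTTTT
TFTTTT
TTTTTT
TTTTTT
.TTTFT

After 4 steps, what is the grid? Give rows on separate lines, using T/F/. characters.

Step 1: 7 trees catch fire, 2 burn out
  T.TTTT
  TFTTTT
  F.FTTT
  TFTTTT
  TTTTFT
  .TTF.F
Step 2: 10 trees catch fire, 7 burn out
  T.TTTT
  F.FTTT
  ...FTT
  F.FTFT
  TFTF.F
  .TF...
Step 3: 9 trees catch fire, 10 burn out
  F.FTTT
  ...FTT
  ....FT
  ...F.F
  F.F...
  .F....
Step 4: 3 trees catch fire, 9 burn out
  ...FTT
  ....FT
  .....F
  ......
  ......
  ......

...FTT
....FT
.....F
......
......
......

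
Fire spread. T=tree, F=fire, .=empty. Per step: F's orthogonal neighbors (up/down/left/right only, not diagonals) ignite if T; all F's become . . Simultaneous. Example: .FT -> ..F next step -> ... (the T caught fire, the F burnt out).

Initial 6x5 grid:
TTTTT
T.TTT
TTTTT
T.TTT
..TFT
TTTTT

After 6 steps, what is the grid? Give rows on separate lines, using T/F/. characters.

Step 1: 4 trees catch fire, 1 burn out
  TTTTT
  T.TTT
  TTTTT
  T.TFT
  ..F.F
  TTTFT
Step 2: 5 trees catch fire, 4 burn out
  TTTTT
  T.TTT
  TTTFT
  T.F.F
  .....
  TTF.F
Step 3: 4 trees catch fire, 5 burn out
  TTTTT
  T.TFT
  TTF.F
  T....
  .....
  TF...
Step 4: 5 trees catch fire, 4 burn out
  TTTFT
  T.F.F
  TF...
  T....
  .....
  F....
Step 5: 3 trees catch fire, 5 burn out
  TTF.F
  T....
  F....
  T....
  .....
  .....
Step 6: 3 trees catch fire, 3 burn out
  TF...
  F....
  .....
  F....
  .....
  .....

TF...
F....
.....
F....
.....
.....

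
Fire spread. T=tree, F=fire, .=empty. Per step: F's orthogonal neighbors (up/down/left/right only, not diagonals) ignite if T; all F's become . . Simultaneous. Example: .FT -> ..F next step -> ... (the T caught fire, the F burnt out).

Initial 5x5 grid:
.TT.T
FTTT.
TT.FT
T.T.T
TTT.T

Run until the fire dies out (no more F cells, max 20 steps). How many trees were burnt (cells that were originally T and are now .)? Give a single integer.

Step 1: +4 fires, +2 burnt (F count now 4)
Step 2: +5 fires, +4 burnt (F count now 5)
Step 3: +3 fires, +5 burnt (F count now 3)
Step 4: +1 fires, +3 burnt (F count now 1)
Step 5: +1 fires, +1 burnt (F count now 1)
Step 6: +1 fires, +1 burnt (F count now 1)
Step 7: +0 fires, +1 burnt (F count now 0)
Fire out after step 7
Initially T: 16, now '.': 24
Total burnt (originally-T cells now '.'): 15

Answer: 15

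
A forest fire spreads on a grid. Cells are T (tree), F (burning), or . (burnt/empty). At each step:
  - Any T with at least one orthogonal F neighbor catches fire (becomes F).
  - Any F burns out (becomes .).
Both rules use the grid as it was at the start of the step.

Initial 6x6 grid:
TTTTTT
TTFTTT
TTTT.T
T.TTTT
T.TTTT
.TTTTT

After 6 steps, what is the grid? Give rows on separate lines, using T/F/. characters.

Step 1: 4 trees catch fire, 1 burn out
  TTFTTT
  TF.FTT
  TTFT.T
  T.TTTT
  T.TTTT
  .TTTTT
Step 2: 7 trees catch fire, 4 burn out
  TF.FTT
  F...FT
  TF.F.T
  T.FTTT
  T.TTTT
  .TTTTT
Step 3: 6 trees catch fire, 7 burn out
  F...FT
  .....F
  F....T
  T..FTT
  T.FTTT
  .TTTTT
Step 4: 6 trees catch fire, 6 burn out
  .....F
  ......
  .....F
  F...FT
  T..FTT
  .TFTTT
Step 5: 5 trees catch fire, 6 burn out
  ......
  ......
  ......
  .....F
  F...FT
  .F.FTT
Step 6: 2 trees catch fire, 5 burn out
  ......
  ......
  ......
  ......
  .....F
  ....FT

......
......
......
......
.....F
....FT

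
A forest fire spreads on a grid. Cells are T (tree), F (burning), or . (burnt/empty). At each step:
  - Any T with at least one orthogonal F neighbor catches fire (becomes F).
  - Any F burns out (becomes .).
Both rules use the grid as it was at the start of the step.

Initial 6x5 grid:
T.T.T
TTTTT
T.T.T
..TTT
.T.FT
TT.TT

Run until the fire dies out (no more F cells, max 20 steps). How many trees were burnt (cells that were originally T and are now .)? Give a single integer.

Answer: 17

Derivation:
Step 1: +3 fires, +1 burnt (F count now 3)
Step 2: +3 fires, +3 burnt (F count now 3)
Step 3: +2 fires, +3 burnt (F count now 2)
Step 4: +2 fires, +2 burnt (F count now 2)
Step 5: +4 fires, +2 burnt (F count now 4)
Step 6: +1 fires, +4 burnt (F count now 1)
Step 7: +2 fires, +1 burnt (F count now 2)
Step 8: +0 fires, +2 burnt (F count now 0)
Fire out after step 8
Initially T: 20, now '.': 27
Total burnt (originally-T cells now '.'): 17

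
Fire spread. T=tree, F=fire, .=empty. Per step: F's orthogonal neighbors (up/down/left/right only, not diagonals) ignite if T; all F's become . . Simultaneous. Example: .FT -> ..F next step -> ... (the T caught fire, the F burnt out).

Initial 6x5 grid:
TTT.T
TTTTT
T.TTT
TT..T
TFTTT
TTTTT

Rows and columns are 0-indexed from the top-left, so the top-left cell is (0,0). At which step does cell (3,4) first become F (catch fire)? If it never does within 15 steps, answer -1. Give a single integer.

Step 1: cell (3,4)='T' (+4 fires, +1 burnt)
Step 2: cell (3,4)='T' (+4 fires, +4 burnt)
Step 3: cell (3,4)='T' (+3 fires, +4 burnt)
Step 4: cell (3,4)='F' (+3 fires, +3 burnt)
  -> target ignites at step 4
Step 5: cell (3,4)='.' (+3 fires, +3 burnt)
Step 6: cell (3,4)='.' (+4 fires, +3 burnt)
Step 7: cell (3,4)='.' (+4 fires, +4 burnt)
Step 8: cell (3,4)='.' (+0 fires, +4 burnt)
  fire out at step 8

4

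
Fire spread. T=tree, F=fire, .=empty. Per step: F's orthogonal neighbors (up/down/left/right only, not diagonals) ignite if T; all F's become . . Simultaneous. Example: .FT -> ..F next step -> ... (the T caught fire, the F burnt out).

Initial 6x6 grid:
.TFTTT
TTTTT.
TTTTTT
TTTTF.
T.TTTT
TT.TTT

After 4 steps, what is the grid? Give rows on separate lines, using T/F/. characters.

Step 1: 6 trees catch fire, 2 burn out
  .F.FTT
  TTFTT.
  TTTTFT
  TTTF..
  T.TTFT
  TT.TTT
Step 2: 11 trees catch fire, 6 burn out
  ....FT
  TF.FF.
  TTFF.F
  TTF...
  T.TF.F
  TT.TFT
Step 3: 7 trees catch fire, 11 burn out
  .....F
  F.....
  TF....
  TF....
  T.F...
  TT.F.F
Step 4: 2 trees catch fire, 7 burn out
  ......
  ......
  F.....
  F.....
  T.....
  TT....

......
......
F.....
F.....
T.....
TT....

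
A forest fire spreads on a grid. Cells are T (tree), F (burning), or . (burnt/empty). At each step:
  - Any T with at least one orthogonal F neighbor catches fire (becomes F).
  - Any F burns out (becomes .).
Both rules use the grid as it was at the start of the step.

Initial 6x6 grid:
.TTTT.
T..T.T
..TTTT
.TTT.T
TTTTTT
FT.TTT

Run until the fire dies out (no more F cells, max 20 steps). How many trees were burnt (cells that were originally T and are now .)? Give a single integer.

Answer: 24

Derivation:
Step 1: +2 fires, +1 burnt (F count now 2)
Step 2: +1 fires, +2 burnt (F count now 1)
Step 3: +2 fires, +1 burnt (F count now 2)
Step 4: +2 fires, +2 burnt (F count now 2)
Step 5: +4 fires, +2 burnt (F count now 4)
Step 6: +3 fires, +4 burnt (F count now 3)
Step 7: +4 fires, +3 burnt (F count now 4)
Step 8: +2 fires, +4 burnt (F count now 2)
Step 9: +3 fires, +2 burnt (F count now 3)
Step 10: +1 fires, +3 burnt (F count now 1)
Step 11: +0 fires, +1 burnt (F count now 0)
Fire out after step 11
Initially T: 25, now '.': 35
Total burnt (originally-T cells now '.'): 24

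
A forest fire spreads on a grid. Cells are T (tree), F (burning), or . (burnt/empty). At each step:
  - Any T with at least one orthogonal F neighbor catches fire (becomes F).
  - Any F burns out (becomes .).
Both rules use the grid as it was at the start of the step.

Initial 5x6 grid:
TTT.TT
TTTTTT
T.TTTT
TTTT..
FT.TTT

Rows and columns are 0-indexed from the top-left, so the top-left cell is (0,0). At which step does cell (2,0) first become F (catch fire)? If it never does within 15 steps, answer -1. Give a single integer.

Step 1: cell (2,0)='T' (+2 fires, +1 burnt)
Step 2: cell (2,0)='F' (+2 fires, +2 burnt)
  -> target ignites at step 2
Step 3: cell (2,0)='.' (+2 fires, +2 burnt)
Step 4: cell (2,0)='.' (+4 fires, +2 burnt)
Step 5: cell (2,0)='.' (+4 fires, +4 burnt)
Step 6: cell (2,0)='.' (+4 fires, +4 burnt)
Step 7: cell (2,0)='.' (+3 fires, +4 burnt)
Step 8: cell (2,0)='.' (+2 fires, +3 burnt)
Step 9: cell (2,0)='.' (+1 fires, +2 burnt)
Step 10: cell (2,0)='.' (+0 fires, +1 burnt)
  fire out at step 10

2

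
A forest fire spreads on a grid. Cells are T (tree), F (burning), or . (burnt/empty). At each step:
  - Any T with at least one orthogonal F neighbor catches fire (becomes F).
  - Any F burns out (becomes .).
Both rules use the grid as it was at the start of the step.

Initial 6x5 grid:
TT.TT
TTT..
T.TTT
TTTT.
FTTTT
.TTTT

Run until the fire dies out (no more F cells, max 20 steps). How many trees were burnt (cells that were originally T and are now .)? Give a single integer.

Step 1: +2 fires, +1 burnt (F count now 2)
Step 2: +4 fires, +2 burnt (F count now 4)
Step 3: +4 fires, +4 burnt (F count now 4)
Step 4: +6 fires, +4 burnt (F count now 6)
Step 5: +4 fires, +6 burnt (F count now 4)
Step 6: +1 fires, +4 burnt (F count now 1)
Step 7: +0 fires, +1 burnt (F count now 0)
Fire out after step 7
Initially T: 23, now '.': 28
Total burnt (originally-T cells now '.'): 21

Answer: 21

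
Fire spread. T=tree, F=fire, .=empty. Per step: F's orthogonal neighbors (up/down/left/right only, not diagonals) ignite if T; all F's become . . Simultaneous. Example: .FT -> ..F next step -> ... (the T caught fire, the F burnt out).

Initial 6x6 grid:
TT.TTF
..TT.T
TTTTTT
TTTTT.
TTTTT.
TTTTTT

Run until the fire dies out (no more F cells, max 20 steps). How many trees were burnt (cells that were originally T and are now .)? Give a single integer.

Answer: 27

Derivation:
Step 1: +2 fires, +1 burnt (F count now 2)
Step 2: +2 fires, +2 burnt (F count now 2)
Step 3: +2 fires, +2 burnt (F count now 2)
Step 4: +3 fires, +2 burnt (F count now 3)
Step 5: +3 fires, +3 burnt (F count now 3)
Step 6: +4 fires, +3 burnt (F count now 4)
Step 7: +5 fires, +4 burnt (F count now 5)
Step 8: +3 fires, +5 burnt (F count now 3)
Step 9: +2 fires, +3 burnt (F count now 2)
Step 10: +1 fires, +2 burnt (F count now 1)
Step 11: +0 fires, +1 burnt (F count now 0)
Fire out after step 11
Initially T: 29, now '.': 34
Total burnt (originally-T cells now '.'): 27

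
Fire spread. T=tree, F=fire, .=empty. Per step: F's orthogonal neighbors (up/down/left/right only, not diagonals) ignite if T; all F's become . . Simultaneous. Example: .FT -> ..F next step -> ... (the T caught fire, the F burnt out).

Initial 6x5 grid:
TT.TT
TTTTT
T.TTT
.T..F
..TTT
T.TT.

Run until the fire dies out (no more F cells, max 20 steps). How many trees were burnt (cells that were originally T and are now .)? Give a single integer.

Answer: 18

Derivation:
Step 1: +2 fires, +1 burnt (F count now 2)
Step 2: +3 fires, +2 burnt (F count now 3)
Step 3: +5 fires, +3 burnt (F count now 5)
Step 4: +3 fires, +5 burnt (F count now 3)
Step 5: +1 fires, +3 burnt (F count now 1)
Step 6: +2 fires, +1 burnt (F count now 2)
Step 7: +2 fires, +2 burnt (F count now 2)
Step 8: +0 fires, +2 burnt (F count now 0)
Fire out after step 8
Initially T: 20, now '.': 28
Total burnt (originally-T cells now '.'): 18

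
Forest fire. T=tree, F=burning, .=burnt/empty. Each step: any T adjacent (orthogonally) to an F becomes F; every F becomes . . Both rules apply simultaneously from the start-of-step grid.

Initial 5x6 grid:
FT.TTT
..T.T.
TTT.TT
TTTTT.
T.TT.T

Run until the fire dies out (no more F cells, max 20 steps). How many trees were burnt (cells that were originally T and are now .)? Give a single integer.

Answer: 1

Derivation:
Step 1: +1 fires, +1 burnt (F count now 1)
Step 2: +0 fires, +1 burnt (F count now 0)
Fire out after step 2
Initially T: 20, now '.': 11
Total burnt (originally-T cells now '.'): 1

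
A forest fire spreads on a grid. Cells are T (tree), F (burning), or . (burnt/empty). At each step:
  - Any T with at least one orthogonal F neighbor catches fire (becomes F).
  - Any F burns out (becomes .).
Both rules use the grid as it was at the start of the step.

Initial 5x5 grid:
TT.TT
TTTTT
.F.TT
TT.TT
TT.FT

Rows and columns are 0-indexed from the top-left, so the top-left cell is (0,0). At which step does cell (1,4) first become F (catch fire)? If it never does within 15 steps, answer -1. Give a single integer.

Step 1: cell (1,4)='T' (+4 fires, +2 burnt)
Step 2: cell (1,4)='T' (+7 fires, +4 burnt)
Step 3: cell (1,4)='T' (+4 fires, +7 burnt)
Step 4: cell (1,4)='F' (+2 fires, +4 burnt)
  -> target ignites at step 4
Step 5: cell (1,4)='.' (+1 fires, +2 burnt)
Step 6: cell (1,4)='.' (+0 fires, +1 burnt)
  fire out at step 6

4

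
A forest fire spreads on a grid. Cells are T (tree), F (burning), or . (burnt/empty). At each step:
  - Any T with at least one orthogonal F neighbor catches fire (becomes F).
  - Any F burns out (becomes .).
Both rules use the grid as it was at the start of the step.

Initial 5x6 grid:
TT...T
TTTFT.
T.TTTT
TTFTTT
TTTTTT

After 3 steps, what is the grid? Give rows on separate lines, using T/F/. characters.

Step 1: 7 trees catch fire, 2 burn out
  TT...T
  TTF.F.
  T.FFTT
  TF.FTT
  TTFTTT
Step 2: 6 trees catch fire, 7 burn out
  TT...T
  TF....
  T...FT
  F...FT
  TF.FTT
Step 3: 7 trees catch fire, 6 burn out
  TF...T
  F.....
  F....F
  .....F
  F...FT

TF...T
F.....
F....F
.....F
F...FT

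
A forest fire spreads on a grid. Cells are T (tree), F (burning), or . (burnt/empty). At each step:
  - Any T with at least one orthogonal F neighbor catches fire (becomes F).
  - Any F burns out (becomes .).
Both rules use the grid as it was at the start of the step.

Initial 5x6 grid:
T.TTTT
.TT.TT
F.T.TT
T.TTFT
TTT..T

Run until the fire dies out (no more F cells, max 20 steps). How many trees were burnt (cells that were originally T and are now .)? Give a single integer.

Step 1: +4 fires, +2 burnt (F count now 4)
Step 2: +5 fires, +4 burnt (F count now 5)
Step 3: +5 fires, +5 burnt (F count now 5)
Step 4: +3 fires, +5 burnt (F count now 3)
Step 5: +2 fires, +3 burnt (F count now 2)
Step 6: +0 fires, +2 burnt (F count now 0)
Fire out after step 6
Initially T: 20, now '.': 29
Total burnt (originally-T cells now '.'): 19

Answer: 19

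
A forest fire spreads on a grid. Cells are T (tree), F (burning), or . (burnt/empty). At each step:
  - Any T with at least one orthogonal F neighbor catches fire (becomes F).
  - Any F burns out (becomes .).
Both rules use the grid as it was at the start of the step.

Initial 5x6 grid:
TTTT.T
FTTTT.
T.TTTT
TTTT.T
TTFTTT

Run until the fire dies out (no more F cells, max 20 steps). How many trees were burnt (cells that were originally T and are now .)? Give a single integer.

Answer: 23

Derivation:
Step 1: +6 fires, +2 burnt (F count now 6)
Step 2: +8 fires, +6 burnt (F count now 8)
Step 3: +4 fires, +8 burnt (F count now 4)
Step 4: +4 fires, +4 burnt (F count now 4)
Step 5: +1 fires, +4 burnt (F count now 1)
Step 6: +0 fires, +1 burnt (F count now 0)
Fire out after step 6
Initially T: 24, now '.': 29
Total burnt (originally-T cells now '.'): 23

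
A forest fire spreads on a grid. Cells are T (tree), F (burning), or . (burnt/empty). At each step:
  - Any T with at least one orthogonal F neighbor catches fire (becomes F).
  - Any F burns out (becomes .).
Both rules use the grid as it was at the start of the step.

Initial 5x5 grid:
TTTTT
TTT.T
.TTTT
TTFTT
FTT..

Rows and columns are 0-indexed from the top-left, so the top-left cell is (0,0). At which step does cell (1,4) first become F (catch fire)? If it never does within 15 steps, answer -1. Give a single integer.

Step 1: cell (1,4)='T' (+6 fires, +2 burnt)
Step 2: cell (1,4)='T' (+4 fires, +6 burnt)
Step 3: cell (1,4)='T' (+3 fires, +4 burnt)
Step 4: cell (1,4)='F' (+4 fires, +3 burnt)
  -> target ignites at step 4
Step 5: cell (1,4)='.' (+2 fires, +4 burnt)
Step 6: cell (1,4)='.' (+0 fires, +2 burnt)
  fire out at step 6

4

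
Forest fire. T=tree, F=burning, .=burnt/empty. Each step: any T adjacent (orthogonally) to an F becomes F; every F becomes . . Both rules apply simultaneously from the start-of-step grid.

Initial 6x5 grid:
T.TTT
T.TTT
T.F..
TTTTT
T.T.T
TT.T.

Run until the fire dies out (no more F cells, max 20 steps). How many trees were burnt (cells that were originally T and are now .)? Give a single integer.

Step 1: +2 fires, +1 burnt (F count now 2)
Step 2: +5 fires, +2 burnt (F count now 5)
Step 3: +4 fires, +5 burnt (F count now 4)
Step 4: +4 fires, +4 burnt (F count now 4)
Step 5: +2 fires, +4 burnt (F count now 2)
Step 6: +2 fires, +2 burnt (F count now 2)
Step 7: +0 fires, +2 burnt (F count now 0)
Fire out after step 7
Initially T: 20, now '.': 29
Total burnt (originally-T cells now '.'): 19

Answer: 19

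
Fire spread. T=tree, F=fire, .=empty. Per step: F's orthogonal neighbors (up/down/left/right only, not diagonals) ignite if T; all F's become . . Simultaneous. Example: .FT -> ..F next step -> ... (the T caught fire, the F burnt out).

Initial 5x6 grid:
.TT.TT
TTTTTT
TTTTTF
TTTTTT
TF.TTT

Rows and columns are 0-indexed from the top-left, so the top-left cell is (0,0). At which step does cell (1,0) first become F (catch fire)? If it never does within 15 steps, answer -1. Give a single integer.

Step 1: cell (1,0)='T' (+5 fires, +2 burnt)
Step 2: cell (1,0)='T' (+8 fires, +5 burnt)
Step 3: cell (1,0)='T' (+7 fires, +8 burnt)
Step 4: cell (1,0)='F' (+4 fires, +7 burnt)
  -> target ignites at step 4
Step 5: cell (1,0)='.' (+1 fires, +4 burnt)
Step 6: cell (1,0)='.' (+0 fires, +1 burnt)
  fire out at step 6

4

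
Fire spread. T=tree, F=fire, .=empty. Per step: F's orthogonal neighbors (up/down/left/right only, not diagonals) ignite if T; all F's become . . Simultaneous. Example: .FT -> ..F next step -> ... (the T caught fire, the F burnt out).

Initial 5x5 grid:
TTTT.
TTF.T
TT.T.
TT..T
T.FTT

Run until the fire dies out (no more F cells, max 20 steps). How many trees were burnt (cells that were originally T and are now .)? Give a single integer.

Step 1: +3 fires, +2 burnt (F count now 3)
Step 2: +5 fires, +3 burnt (F count now 5)
Step 3: +4 fires, +5 burnt (F count now 4)
Step 4: +1 fires, +4 burnt (F count now 1)
Step 5: +1 fires, +1 burnt (F count now 1)
Step 6: +0 fires, +1 burnt (F count now 0)
Fire out after step 6
Initially T: 16, now '.': 23
Total burnt (originally-T cells now '.'): 14

Answer: 14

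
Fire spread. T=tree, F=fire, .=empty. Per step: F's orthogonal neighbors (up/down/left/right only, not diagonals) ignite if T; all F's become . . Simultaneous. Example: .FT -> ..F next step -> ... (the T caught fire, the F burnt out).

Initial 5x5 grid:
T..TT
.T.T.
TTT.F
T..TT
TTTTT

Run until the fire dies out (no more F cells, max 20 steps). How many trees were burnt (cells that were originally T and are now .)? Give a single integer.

Step 1: +1 fires, +1 burnt (F count now 1)
Step 2: +2 fires, +1 burnt (F count now 2)
Step 3: +1 fires, +2 burnt (F count now 1)
Step 4: +1 fires, +1 burnt (F count now 1)
Step 5: +1 fires, +1 burnt (F count now 1)
Step 6: +1 fires, +1 burnt (F count now 1)
Step 7: +1 fires, +1 burnt (F count now 1)
Step 8: +1 fires, +1 burnt (F count now 1)
Step 9: +1 fires, +1 burnt (F count now 1)
Step 10: +2 fires, +1 burnt (F count now 2)
Step 11: +0 fires, +2 burnt (F count now 0)
Fire out after step 11
Initially T: 16, now '.': 21
Total burnt (originally-T cells now '.'): 12

Answer: 12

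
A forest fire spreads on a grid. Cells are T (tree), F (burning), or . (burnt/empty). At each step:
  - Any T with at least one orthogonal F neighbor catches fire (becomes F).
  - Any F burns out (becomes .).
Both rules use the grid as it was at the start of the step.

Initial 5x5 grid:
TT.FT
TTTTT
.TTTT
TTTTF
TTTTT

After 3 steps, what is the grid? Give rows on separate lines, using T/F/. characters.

Step 1: 5 trees catch fire, 2 burn out
  TT..F
  TTTFT
  .TTTF
  TTTF.
  TTTTF
Step 2: 5 trees catch fire, 5 burn out
  TT...
  TTF.F
  .TTF.
  TTF..
  TTTF.
Step 3: 4 trees catch fire, 5 burn out
  TT...
  TF...
  .TF..
  TF...
  TTF..

TT...
TF...
.TF..
TF...
TTF..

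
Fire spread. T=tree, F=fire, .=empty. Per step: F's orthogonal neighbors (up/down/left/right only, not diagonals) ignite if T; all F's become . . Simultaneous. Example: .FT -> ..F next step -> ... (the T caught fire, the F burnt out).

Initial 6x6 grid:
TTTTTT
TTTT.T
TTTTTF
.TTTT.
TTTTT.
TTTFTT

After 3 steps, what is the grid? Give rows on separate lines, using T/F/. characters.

Step 1: 5 trees catch fire, 2 burn out
  TTTTTT
  TTTT.F
  TTTTF.
  .TTTT.
  TTTFT.
  TTF.FT
Step 2: 8 trees catch fire, 5 burn out
  TTTTTF
  TTTT..
  TTTF..
  .TTFF.
  TTF.F.
  TF...F
Step 3: 6 trees catch fire, 8 burn out
  TTTTF.
  TTTF..
  TTF...
  .TF...
  TF....
  F.....

TTTTF.
TTTF..
TTF...
.TF...
TF....
F.....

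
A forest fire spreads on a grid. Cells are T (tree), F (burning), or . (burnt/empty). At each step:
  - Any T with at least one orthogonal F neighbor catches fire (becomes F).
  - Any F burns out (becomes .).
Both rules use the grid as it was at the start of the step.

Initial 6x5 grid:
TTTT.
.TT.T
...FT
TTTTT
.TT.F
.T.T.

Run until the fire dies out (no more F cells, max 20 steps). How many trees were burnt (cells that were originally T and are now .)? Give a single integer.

Step 1: +3 fires, +2 burnt (F count now 3)
Step 2: +2 fires, +3 burnt (F count now 2)
Step 3: +2 fires, +2 burnt (F count now 2)
Step 4: +2 fires, +2 burnt (F count now 2)
Step 5: +1 fires, +2 burnt (F count now 1)
Step 6: +0 fires, +1 burnt (F count now 0)
Fire out after step 6
Initially T: 17, now '.': 23
Total burnt (originally-T cells now '.'): 10

Answer: 10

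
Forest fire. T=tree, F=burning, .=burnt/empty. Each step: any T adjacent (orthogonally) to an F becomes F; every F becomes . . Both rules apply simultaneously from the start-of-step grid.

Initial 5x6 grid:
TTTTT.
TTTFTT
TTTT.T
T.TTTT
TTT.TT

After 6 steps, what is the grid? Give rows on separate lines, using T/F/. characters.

Step 1: 4 trees catch fire, 1 burn out
  TTTFT.
  TTF.FT
  TTTF.T
  T.TTTT
  TTT.TT
Step 2: 6 trees catch fire, 4 burn out
  TTF.F.
  TF...F
  TTF..T
  T.TFTT
  TTT.TT
Step 3: 6 trees catch fire, 6 burn out
  TF....
  F.....
  TF...F
  T.F.FT
  TTT.TT
Step 4: 5 trees catch fire, 6 burn out
  F.....
  ......
  F.....
  T....F
  TTF.FT
Step 5: 3 trees catch fire, 5 burn out
  ......
  ......
  ......
  F.....
  TF...F
Step 6: 1 trees catch fire, 3 burn out
  ......
  ......
  ......
  ......
  F.....

......
......
......
......
F.....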